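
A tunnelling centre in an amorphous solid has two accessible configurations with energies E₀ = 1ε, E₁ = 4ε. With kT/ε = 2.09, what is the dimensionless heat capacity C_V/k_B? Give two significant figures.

0.32

Eᵢ/kT = 0.4785, 1.914.
Z = Σ e^(−Eᵢ/kT) = e^(−0.4785) + e^(−1.914) = 0.6197 + 0.1475 = 0.7672.
⟨E⟩ = 1.577 ε, ⟨E²⟩ = 3.884 ε².
C_V/k_B = (⟨E²⟩ − ⟨E⟩²)/(kT)² = (3.884 − 2.487)/4.368 = 0.32.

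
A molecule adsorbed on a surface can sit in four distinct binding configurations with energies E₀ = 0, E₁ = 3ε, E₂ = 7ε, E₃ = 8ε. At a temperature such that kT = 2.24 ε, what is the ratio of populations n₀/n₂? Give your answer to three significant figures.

22.8

n₀/n₂ = exp[−(E₀−E₂)/kT] = exp(−(-7ε)/(2.24ε)) = exp(3.1250) = 22.8.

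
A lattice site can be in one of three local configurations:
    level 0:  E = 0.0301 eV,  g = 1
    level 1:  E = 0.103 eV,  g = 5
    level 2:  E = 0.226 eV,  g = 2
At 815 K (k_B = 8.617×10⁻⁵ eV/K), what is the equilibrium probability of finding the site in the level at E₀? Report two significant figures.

0.35

k_BT = 8.617×10⁻⁵ × 815 K = 0.07023 eV.
Eᵢ/kT = 0.4286, 1.467, 3.218.
Z = Σ gᵢe^(−Eᵢ/kT) = 1·e^(−0.4286) + 5·e^(−1.467) + 2·e^(−3.218) = 0.6514 + 1.153 + 0.08007 = 1.884.
P₀ = g₀ e^(−E₀/kT) / Z = 0.6514/1.884 = 0.35.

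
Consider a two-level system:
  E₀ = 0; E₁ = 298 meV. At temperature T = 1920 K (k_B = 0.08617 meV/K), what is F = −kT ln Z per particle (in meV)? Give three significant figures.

k_BT = 0.08617 × 1920 K = 165.45 meV.
Eᵢ/kT = 0, 1.8011.
Z = Σ e^(−Eᵢ/kT) = e^(−0) + e^(−1.8011) = 1.0000 + 0.16512 = 1.1651.
F = −kT ln Z = −165.45 × ln(1.1651) = −165.45 × 0.15281 = -25.3 meV.

-25.3 meV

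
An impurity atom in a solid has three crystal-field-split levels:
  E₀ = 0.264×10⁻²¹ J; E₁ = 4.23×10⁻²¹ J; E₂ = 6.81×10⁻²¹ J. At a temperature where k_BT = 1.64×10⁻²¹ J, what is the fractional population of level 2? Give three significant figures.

0.0167

Eᵢ/kT = 0.16098, 2.5793, 4.1524.
Z = Σ e^(−Eᵢ/kT) = e^(−0.16098) + e^(−2.5793) + e^(−4.1524) = 0.85131 + 0.075827 + 0.015727 = 0.94286.
P₂ = e^(−E₂/kT) / Z = 0.015727/0.94286 = 0.0167.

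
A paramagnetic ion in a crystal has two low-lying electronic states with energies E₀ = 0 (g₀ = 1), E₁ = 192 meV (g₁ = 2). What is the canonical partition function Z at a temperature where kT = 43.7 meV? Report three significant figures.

Z = 1.02

Eᵢ/kT = 0, 4.3936.
Z = Σ gᵢe^(−Eᵢ/kT) = 1·e^(−0) + 2·e^(−4.3936) = 1.0000 + 0.024712 = 1.0247.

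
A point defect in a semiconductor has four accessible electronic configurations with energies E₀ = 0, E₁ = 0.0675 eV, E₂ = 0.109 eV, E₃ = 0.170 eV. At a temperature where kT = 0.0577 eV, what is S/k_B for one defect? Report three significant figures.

0.946

Eᵢ/kT = 0, 1.1698, 1.8891, 2.9463.
Z = Σ e^(−Eᵢ/kT) = e^(−0) + e^(−1.1698) + e^(−1.8891) + e^(−2.9463) = 1.0000 + 0.31043 + 0.15121 + 0.052534 = 1.5142.
⟨E⟩ = Σ EᵢPᵢ = 0.030621 eV.
S/k_B = ln Z + ⟨E⟩/kT = ln(1.5142) + 0.030621/0.0577 = 0.41489 + 0.53069 = 0.946.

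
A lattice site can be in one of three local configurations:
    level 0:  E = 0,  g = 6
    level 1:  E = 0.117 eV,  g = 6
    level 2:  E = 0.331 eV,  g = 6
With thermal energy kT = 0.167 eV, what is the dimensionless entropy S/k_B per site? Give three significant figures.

2.66

Eᵢ/kT = 0, 0.70060, 1.9820.
Z = Σ gᵢe^(−Eᵢ/kT) = 6·e^(−0) + 6·e^(−0.70060) + 6·e^(−1.9820) = 6.0000 + 2.9777 + 0.82676 = 9.8045.
⟨E⟩ = Σ EᵢPᵢ = 0.063445 eV.
S/k_B = ln Z + ⟨E⟩/kT = ln(9.8045) + 0.063445/0.167 = 2.2828 + 0.37991 = 2.66.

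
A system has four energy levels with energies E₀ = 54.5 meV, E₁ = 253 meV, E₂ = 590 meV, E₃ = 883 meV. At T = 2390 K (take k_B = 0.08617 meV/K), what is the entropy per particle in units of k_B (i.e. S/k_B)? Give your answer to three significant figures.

k_BT = 0.08617 × 2390 K = 205.95 meV.
Eᵢ/kT = 0.26463, 1.2285, 2.8648, 4.2874.
Z = Σ e^(−Eᵢ/kT) = e^(−0.26463) + e^(−1.2285) + e^(−2.8648) + e^(−4.2874) = 0.76749 + 0.29273 + 0.056995 + 0.013741 = 1.1310.
⟨E⟩ = Σ EᵢPᵢ = 142.93 meV.
S/k_B = ln Z + ⟨E⟩/kT = ln(1.1310) + 142.93/205.95 = 0.12310 + 0.69400 = 0.817.

0.817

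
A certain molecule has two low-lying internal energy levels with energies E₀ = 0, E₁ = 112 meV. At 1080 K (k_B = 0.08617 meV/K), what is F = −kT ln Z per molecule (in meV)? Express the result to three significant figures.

-24.4 meV

k_BT = 0.08617 × 1080 K = 93.064 meV.
Eᵢ/kT = 0, 1.2035.
Z = Σ e^(−Eᵢ/kT) = e^(−0) + e^(−1.2035) = 1.0000 + 0.30014 = 1.3001.
F = −kT ln Z = −93.064 × ln(1.3001) = −93.064 × 0.26244 = -24.4 meV.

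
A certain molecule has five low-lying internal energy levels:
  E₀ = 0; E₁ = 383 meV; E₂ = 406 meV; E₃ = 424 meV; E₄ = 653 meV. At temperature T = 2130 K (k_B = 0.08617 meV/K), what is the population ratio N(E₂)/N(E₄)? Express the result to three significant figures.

3.84

k_BT = 0.08617 × 2130 K = 183.54 meV.
n₂/n₄ = exp[−(E₂−E₄)/kT] = exp(−(-247 meV)/(183.54 meV)) = exp(1.3458) = 3.84.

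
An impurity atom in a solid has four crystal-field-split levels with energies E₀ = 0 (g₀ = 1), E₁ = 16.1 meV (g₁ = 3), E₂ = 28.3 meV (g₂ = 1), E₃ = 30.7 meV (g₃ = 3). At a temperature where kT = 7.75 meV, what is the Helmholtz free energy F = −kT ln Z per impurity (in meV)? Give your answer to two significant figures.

-2.9 meV

Eᵢ/kT = 0, 2.077, 3.652, 3.961.
Z = Σ gᵢe^(−Eᵢ/kT) = 1·e^(−0) + 3·e^(−2.077) + 1·e^(−3.652) + 3·e^(−3.961) = 1.000 + 0.3759 + 0.02594 + 0.05713 = 1.459.
F = −kT ln Z = −7.75 × ln(1.459) = −7.75 × 0.3778 = -2.9 meV.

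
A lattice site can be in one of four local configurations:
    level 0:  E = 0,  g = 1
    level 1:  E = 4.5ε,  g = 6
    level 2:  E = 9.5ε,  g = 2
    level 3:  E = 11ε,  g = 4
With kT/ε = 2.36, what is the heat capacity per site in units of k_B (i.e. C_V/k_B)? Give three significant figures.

Eᵢ/kT = 0, 1.9068, 4.0254, 4.6610.
Z = Σ gᵢe^(−Eᵢ/kT) = 1·e^(−0) + 6·e^(−1.9068) + 2·e^(−4.0254) + 4·e^(−4.6610) = 1.0000 + 0.89133 + 0.035713 + 0.037828 = 1.9649.
⟨E⟩ = 2.4258 ε, ⟨E²⟩ = 13.156 ε².
C_V/k_B = (⟨E²⟩ − ⟨E⟩²)/(kT)² = (13.156 − 5.8845)/5.5696 = 1.31.

1.31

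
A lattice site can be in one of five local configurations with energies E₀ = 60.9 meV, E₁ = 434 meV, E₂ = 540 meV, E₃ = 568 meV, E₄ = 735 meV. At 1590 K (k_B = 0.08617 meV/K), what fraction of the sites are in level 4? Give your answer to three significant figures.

0.00647

k_BT = 0.08617 × 1590 K = 137.01 meV.
Eᵢ/kT = 0.44449, 3.1677, 3.9413, 4.1457, 5.3646.
Z = Σ e^(−Eᵢ/kT) = e^(−0.44449) + e^(−3.1677) + e^(−3.9413) + e^(−4.1457) + e^(−5.3646) = 0.64115 + 0.042100 + 0.019423 + 0.015832 + 0.0046793 = 0.72318.
P₄ = e^(−E₄/kT) / Z = 0.0046793/0.72318 = 0.00647.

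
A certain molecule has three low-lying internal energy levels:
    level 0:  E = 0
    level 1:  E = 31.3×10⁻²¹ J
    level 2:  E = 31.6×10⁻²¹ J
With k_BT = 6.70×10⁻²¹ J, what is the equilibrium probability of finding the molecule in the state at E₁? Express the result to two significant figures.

Eᵢ/kT = 0, 4.672, 4.716.
Z = Σ e^(−Eᵢ/kT) = e^(−0) + e^(−4.672) + e^(−4.716) = 1.000 + 0.009354 + 0.008951 = 1.018.
P₁ = e^(−E₁/kT) / Z = 0.009354/1.018 = 0.0092.

0.0092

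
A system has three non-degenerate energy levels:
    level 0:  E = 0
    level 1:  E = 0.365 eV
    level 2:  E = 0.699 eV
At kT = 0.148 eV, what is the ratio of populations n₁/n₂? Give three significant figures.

9.55

n₁/n₂ = exp[−(E₁−E₂)/kT] = exp(−(-0.334 eV)/(0.148 eV)) = exp(2.2568) = 9.55.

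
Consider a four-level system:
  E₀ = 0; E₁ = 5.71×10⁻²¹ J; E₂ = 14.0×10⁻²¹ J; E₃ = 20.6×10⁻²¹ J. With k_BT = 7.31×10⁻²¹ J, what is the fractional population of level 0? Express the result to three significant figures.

0.601

Eᵢ/kT = 0, 0.78112, 1.9152, 2.8181.
Z = Σ e^(−Eᵢ/kT) = e^(−0) + e^(−0.78112) + e^(−1.9152) + e^(−2.8181) = 1.0000 + 0.45789 + 0.14731 + 0.059719 = 1.6649.
P₀ = e^(−E₀/kT) / Z = 1.0000/1.6649 = 0.601.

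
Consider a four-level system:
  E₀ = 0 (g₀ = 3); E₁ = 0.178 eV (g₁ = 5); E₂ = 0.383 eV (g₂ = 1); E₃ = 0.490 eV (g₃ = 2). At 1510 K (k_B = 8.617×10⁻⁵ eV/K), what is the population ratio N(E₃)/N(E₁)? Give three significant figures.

0.0364

k_BT = 8.617×10⁻⁵ × 1510 K = 0.13012 eV.
n₃/n₁ = (g₃/g₁) exp[−(E₃−E₁)/kT] = (2/5) × exp(−(0.312 eV)/(0.13012 eV)) = (2/5) × exp(-2.3978) = 0.0364.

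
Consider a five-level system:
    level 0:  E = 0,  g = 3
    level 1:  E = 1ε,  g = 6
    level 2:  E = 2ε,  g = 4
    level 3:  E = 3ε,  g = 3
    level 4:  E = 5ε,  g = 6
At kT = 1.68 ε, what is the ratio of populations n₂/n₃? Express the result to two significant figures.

2.4

n₂/n₃ = (g₂/g₃) exp[−(E₂−E₃)/kT] = (4/3) × exp(−(-1ε)/(1.68ε)) = (4/3) × exp(0.5952) = 2.4.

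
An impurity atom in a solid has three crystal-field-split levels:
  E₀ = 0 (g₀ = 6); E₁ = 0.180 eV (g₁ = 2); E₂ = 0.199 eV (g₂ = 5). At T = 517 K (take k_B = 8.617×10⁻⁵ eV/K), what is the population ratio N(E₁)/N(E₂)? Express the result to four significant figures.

0.6127

k_BT = 8.617×10⁻⁵ × 517 K = 0.0445499 eV.
n₁/n₂ = (g₁/g₂) exp[−(E₁−E₂)/kT] = (2/5) × exp(−(-0.019 eV)/(0.0445499 eV)) = (2/5) × exp(0.426488) = 0.6127.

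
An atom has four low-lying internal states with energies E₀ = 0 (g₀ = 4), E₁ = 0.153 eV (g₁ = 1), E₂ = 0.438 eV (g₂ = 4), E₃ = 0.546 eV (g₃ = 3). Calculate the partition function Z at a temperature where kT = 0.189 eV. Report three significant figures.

Z = 5.01

Eᵢ/kT = 0, 0.80952, 2.3175, 2.8889.
Z = Σ gᵢe^(−Eᵢ/kT) = 4·e^(−0) + 1·e^(−0.80952) + 4·e^(−2.3175) + 3·e^(−2.8889) = 4.0000 + 0.44507 + 0.39408 + 0.16691 = 5.0061.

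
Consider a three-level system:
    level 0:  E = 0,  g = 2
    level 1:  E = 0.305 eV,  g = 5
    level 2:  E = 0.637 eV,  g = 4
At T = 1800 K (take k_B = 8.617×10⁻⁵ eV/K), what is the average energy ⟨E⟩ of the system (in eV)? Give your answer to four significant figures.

0.09234 eV

k_BT = 8.617×10⁻⁵ × 1800 K = 0.155106 eV.
Eᵢ/kT = 0, 1.96640, 4.10687.
Z = Σ gᵢe^(−Eᵢ/kT) = 2·e^(−0) + 5·e^(−1.96640) + 4·e^(−4.10687) = 2.00000 + 0.699799 + 0.0658368 = 2.76564.
⟨E⟩ = Σ Eᵢ gᵢe^(−Eᵢ/kT) / Z = (0·2.00000 + 0.305·0.699799 + 0.637·0.0658368) / 2.76564 = 0.09234 eV.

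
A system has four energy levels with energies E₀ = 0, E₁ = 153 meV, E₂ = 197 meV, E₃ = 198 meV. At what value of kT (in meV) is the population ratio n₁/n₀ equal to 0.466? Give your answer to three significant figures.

200 meV

n₁/n₀ = exp[−(E₁−E₀)/kT] = 0.466.
⇒ (E₁−E₀)/kT = ln(1/0.466) = ln(2.1459) = 0.76356.
kT = 153 meV / 0.76356 = 200 meV.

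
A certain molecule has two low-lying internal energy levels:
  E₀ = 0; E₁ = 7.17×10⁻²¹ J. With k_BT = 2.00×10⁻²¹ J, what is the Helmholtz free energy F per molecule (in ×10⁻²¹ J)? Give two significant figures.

-0.055 ×10⁻²¹ J

Eᵢ/kT = 0, 3.585.
Z = Σ e^(−Eᵢ/kT) = e^(−0) + e^(−3.585) = 1.000 + 0.02774 = 1.028.
F = −kT ln Z = −2.00 × ln(1.028) = −2.00 × 0.02762 = -0.055 ×10⁻²¹ J.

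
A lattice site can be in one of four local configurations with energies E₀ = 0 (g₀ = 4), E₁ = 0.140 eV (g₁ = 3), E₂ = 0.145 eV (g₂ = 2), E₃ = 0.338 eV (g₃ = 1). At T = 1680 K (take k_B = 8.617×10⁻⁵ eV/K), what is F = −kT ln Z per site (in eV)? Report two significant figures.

k_BT = 8.617×10⁻⁵ × 1680 K = 0.1448 eV.
Eᵢ/kT = 0, 0.9669, 1.001, 2.334.
Z = Σ gᵢe^(−Eᵢ/kT) = 4·e^(−0) + 3·e^(−0.9669) + 2·e^(−1.001) + 1·e^(−2.334) = 4.000 + 1.141 + 0.7350 + 0.09691 = 5.973.
F = −kT ln Z = −0.1448 × ln(5.973) = −0.1448 × 1.787 = -0.26 eV.

-0.26 eV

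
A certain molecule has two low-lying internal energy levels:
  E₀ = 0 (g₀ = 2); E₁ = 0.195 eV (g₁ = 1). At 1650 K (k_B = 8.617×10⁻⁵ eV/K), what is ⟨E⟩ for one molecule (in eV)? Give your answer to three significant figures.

0.0220 eV

k_BT = 8.617×10⁻⁵ × 1650 K = 0.14218 eV.
Eᵢ/kT = 0, 1.3715.
Z = Σ gᵢe^(−Eᵢ/kT) = 2·e^(−0) + 1·e^(−1.3715) = 2.0000 + 0.25373 = 2.2537.
⟨E⟩ = Σ Eᵢ gᵢe^(−Eᵢ/kT) / Z = (0·2.0000 + 0.195·0.25373) / 2.2537 = 0.0220 eV.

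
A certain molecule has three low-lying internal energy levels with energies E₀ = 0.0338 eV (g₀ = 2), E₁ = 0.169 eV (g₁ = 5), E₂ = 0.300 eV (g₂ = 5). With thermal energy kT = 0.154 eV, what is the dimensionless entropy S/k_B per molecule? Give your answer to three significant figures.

2.28

Eᵢ/kT = 0.21948, 1.0974, 1.9481.
Z = Σ gᵢe^(−Eᵢ/kT) = 2·e^(−0.21948) + 5·e^(−1.0974) + 5·e^(−1.9481) = 1.6059 + 1.6687 + 0.71272 = 3.9873.
⟨E⟩ = Σ EᵢPᵢ = 0.13796 eV.
S/k_B = ln Z + ⟨E⟩/kT = ln(3.9873) + 0.13796/0.154 = 1.3831 + 0.89584 = 2.28.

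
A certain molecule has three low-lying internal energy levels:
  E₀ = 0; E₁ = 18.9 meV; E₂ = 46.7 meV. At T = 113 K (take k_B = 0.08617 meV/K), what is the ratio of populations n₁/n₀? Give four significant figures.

0.1436

k_BT = 0.08617 × 113 K = 9.73721 meV.
n₁/n₀ = exp[−(E₁−E₀)/kT] = exp(−(18.9 meV)/(9.73721 meV)) = exp(-1.94101) = 0.1436.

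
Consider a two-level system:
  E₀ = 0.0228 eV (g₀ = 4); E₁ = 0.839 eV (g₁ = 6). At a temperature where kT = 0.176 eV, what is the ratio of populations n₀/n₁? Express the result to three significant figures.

n₀/n₁ = (g₀/g₁) exp[−(E₀−E₁)/kT] = (4/6) × exp(−(-0.8162 eV)/(0.176 eV)) = (4/6) × exp(4.6375) = 68.9.

68.9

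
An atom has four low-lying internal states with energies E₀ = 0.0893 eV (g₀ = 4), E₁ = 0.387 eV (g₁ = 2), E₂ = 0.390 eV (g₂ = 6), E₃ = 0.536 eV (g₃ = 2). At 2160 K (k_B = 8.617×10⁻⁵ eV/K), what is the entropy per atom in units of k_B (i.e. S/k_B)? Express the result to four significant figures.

2.275

k_BT = 8.617×10⁻⁵ × 2160 K = 0.186127 eV.
Eᵢ/kT = 0.479780, 2.07923, 2.09534, 2.87975.
Z = Σ gᵢe^(−Eᵢ/kT) = 4·e^(−0.479780) + 2·e^(−2.07923) + 6·e^(−2.09534) + 2·e^(−2.87975) = 2.47568 + 0.250053 + 0.738170 + 0.112298 = 3.57620.
⟨E⟩ = Σ EᵢPᵢ = 0.186211 eV.
S/k_B = ln Z + ⟨E⟩/kT = ln(3.57620) + 0.186211/0.186127 = 1.27430 + 1.00045 = 2.275.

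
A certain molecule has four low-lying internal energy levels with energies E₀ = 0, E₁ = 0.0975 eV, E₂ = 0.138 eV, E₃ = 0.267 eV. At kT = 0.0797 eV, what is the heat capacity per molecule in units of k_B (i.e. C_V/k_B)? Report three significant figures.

0.635

Eᵢ/kT = 0, 1.2233, 1.7315, 3.3501.
Z = Σ e^(−Eᵢ/kT) = e^(−0) + e^(−1.2233) + e^(−1.7315) + e^(−3.3501) = 1.0000 + 0.29426 + 0.17702 + 0.035081 = 1.5064.
⟨E⟩ = 0.041480 eV, ⟨E²⟩ = 0.0057550 eV².
C_V/k_B = (⟨E²⟩ − ⟨E⟩²)/(kT)² = (0.0057550 − 0.0017206)/0.0063521 = 0.635.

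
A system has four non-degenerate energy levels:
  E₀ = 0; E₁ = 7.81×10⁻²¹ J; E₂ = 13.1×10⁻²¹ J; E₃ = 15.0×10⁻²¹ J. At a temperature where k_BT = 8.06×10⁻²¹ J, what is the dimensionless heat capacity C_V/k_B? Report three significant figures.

0.499

Eᵢ/kT = 0, 0.96898, 1.6253, 1.8610.
Z = Σ e^(−Eᵢ/kT) = e^(−0) + e^(−0.96898) + e^(−1.6253) + e^(−1.8610) = 1.0000 + 0.37947 + 0.19685 + 0.15552 = 1.7318.
⟨E⟩ = 4.5474, ⟨E²⟩ = 53.078.
C_V/k_B = (⟨E²⟩ − ⟨E⟩²)/(kT)² = (53.078 − 20.679)/64.964 = 0.499.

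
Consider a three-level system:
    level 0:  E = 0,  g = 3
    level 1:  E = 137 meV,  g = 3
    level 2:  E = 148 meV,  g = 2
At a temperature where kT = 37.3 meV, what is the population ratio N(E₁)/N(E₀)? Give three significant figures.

n₁/n₀ = (g₁/g₀) exp[−(E₁−E₀)/kT] = (3/3) × exp(−(137 meV)/(37.3 meV)) = (3/3) × exp(-3.6729) = 0.0254.

0.0254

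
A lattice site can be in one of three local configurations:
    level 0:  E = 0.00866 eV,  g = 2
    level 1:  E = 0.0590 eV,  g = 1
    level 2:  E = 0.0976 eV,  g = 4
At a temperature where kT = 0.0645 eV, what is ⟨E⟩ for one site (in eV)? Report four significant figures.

0.04117 eV

Eᵢ/kT = 0.134264, 0.914729, 1.51318.
Z = Σ gᵢe^(−Eᵢ/kT) = 2·e^(−0.134264) + 1·e^(−0.914729) + 4·e^(−1.51318) = 1.74872 + 0.400625 + 0.880834 = 3.03018.
⟨E⟩ = Σ Eᵢ gᵢe^(−Eᵢ/kT) / Z = (0.00866·1.74872 + 0.0590·0.400625 + 0.0976·0.880834) / 3.03018 = 0.04117 eV.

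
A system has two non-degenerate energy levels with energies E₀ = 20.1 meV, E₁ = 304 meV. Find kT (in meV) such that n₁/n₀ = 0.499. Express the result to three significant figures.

n₁/n₀ = exp[−(E₁−E₀)/kT] = 0.499.
⇒ (E₁−E₀)/kT = ln(1/0.499) = ln(2.0040) = 0.69515.
kT = 283.9 meV / 0.69515 = 408 meV.

408 meV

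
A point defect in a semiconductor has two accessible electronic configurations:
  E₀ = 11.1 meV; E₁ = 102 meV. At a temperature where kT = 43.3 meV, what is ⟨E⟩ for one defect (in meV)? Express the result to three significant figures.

Eᵢ/kT = 0.25635, 2.3557.
Z = Σ e^(−Eᵢ/kT) = e^(−0.25635) + e^(−2.3557) = 0.77387 + 0.094827 = 0.86870.
⟨E⟩ = Σ Eᵢ e^(−Eᵢ/kT) / Z = (11.1·0.77387 + 102·0.094827) / 0.86870 = 21.0 meV.

21.0 meV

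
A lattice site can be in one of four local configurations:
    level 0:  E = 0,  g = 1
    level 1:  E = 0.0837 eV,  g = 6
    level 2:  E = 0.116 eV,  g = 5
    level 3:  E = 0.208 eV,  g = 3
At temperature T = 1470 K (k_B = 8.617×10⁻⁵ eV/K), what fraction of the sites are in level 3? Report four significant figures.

k_BT = 8.617×10⁻⁵ × 1470 K = 0.126670 eV.
Eᵢ/kT = 0, 0.660772, 0.915765, 1.64206.
Z = Σ gᵢe^(−Eᵢ/kT) = 1·e^(−0) + 6·e^(−0.660772) + 5·e^(−0.915765) + 3·e^(−1.64206) = 1.00000 + 3.09871 + 2.00105 + 0.580743 = 6.68050.
P₃ = g₃ e^(−E₃/kT) / Z = 0.580743/6.68050 = 0.08693.

0.08693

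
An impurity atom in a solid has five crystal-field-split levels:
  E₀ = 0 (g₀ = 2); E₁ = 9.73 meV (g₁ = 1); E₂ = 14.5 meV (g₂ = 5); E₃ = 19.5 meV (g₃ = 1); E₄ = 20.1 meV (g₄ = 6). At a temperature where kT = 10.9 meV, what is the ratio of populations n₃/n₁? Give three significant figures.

0.408

n₃/n₁ = (g₃/g₁) exp[−(E₃−E₁)/kT] = (1/1) × exp(−(9.77 meV)/(10.9 meV)) = (1/1) × exp(-0.89633) = 0.408.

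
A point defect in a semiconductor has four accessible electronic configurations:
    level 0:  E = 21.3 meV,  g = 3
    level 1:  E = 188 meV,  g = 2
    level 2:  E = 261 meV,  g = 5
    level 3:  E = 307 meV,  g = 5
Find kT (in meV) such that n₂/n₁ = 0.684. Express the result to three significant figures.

n₂/n₁ = (g₂/g₁) exp[−(E₂−E₁)/kT] = 0.684.
⇒ (E₂−E₁)/kT = ln((5/2)/0.684) = ln(3.6550) = 1.2961.
kT = 73 meV / 1.2961 = 56.3 meV.

56.3 meV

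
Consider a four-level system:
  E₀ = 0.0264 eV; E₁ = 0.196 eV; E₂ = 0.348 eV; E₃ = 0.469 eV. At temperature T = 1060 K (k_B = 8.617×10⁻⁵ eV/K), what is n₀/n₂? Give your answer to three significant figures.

33.8

k_BT = 8.617×10⁻⁵ × 1060 K = 0.091340 eV.
n₀/n₂ = exp[−(E₀−E₂)/kT] = exp(−(-0.3216 eV)/(0.091340 eV)) = exp(3.5209) = 33.8.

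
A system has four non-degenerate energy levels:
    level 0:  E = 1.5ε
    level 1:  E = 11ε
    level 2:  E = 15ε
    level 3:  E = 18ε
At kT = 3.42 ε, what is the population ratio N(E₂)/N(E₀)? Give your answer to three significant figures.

n₂/n₀ = exp[−(E₂−E₀)/kT] = exp(−(13.5ε)/(3.42ε)) = exp(-3.9474) = 0.0193.

0.0193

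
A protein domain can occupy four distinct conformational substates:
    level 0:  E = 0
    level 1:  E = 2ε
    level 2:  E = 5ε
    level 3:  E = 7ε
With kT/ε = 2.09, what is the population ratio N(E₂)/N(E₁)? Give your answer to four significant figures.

n₂/n₁ = exp[−(E₂−E₁)/kT] = exp(−(3ε)/(2.09ε)) = exp(-1.43541) = 0.2380.

0.2380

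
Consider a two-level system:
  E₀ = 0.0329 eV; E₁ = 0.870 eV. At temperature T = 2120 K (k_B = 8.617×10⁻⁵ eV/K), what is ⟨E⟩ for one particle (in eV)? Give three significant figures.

0.0414 eV

k_BT = 8.617×10⁻⁵ × 2120 K = 0.18268 eV.
Eᵢ/kT = 0.18010, 4.7624.
Z = Σ e^(−Eᵢ/kT) = e^(−0.18010) + e^(−4.7624) = 0.83519 + 0.0085451 = 0.84374.
⟨E⟩ = Σ Eᵢ e^(−Eᵢ/kT) / Z = (0.0329·0.83519 + 0.870·0.0085451) / 0.84374 = 0.0414 eV.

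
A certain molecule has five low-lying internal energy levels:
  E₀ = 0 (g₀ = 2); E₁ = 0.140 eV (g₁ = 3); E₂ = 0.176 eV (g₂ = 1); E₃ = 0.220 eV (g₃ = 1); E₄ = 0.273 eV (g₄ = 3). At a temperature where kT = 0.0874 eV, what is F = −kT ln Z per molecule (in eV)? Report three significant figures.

Eᵢ/kT = 0, 1.6018, 2.0137, 2.5172, 3.1236.
Z = Σ gᵢe^(−Eᵢ/kT) = 2·e^(−0) + 3·e^(−1.6018) + 1·e^(−2.0137) + 1·e^(−2.5172) + 3·e^(−3.1236) = 2.0000 + 0.60460 + 0.13349 + 0.080685 + 0.13200 = 2.9508.
F = −kT ln Z = −0.0874 × ln(2.9508) = −0.0874 × 1.0821 = -0.0946 eV.

-0.0946 eV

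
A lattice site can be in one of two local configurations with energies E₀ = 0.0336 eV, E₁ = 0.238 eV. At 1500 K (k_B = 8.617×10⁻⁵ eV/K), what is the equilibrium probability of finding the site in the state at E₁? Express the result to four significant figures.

k_BT = 8.617×10⁻⁵ × 1500 K = 0.129255 eV.
Eᵢ/kT = 0.259951, 1.84132.
Z = Σ e^(−Eᵢ/kT) = e^(−0.259951) + e^(−1.84132) = 0.771089 + 0.158608 = 0.929697.
P₁ = e^(−E₁/kT) / Z = 0.158608/0.929697 = 0.1706.

0.1706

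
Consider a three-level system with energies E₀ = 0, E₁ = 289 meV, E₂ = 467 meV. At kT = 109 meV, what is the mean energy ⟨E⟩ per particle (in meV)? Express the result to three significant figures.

24.7 meV

Eᵢ/kT = 0, 2.6514, 4.2844.
Z = Σ e^(−Eᵢ/kT) = e^(−0) + e^(−2.6514) + e^(−4.2844) = 1.0000 + 0.070552 + 0.013782 = 1.0843.
⟨E⟩ = Σ Eᵢ e^(−Eᵢ/kT) / Z = (0·1.0000 + 289·0.070552 + 467·0.013782) / 1.0843 = 24.7 meV.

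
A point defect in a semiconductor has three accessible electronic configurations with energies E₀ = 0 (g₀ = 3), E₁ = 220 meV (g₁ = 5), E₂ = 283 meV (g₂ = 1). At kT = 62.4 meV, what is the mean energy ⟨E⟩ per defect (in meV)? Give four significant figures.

Eᵢ/kT = 0, 3.52564, 4.53526.
Z = Σ gᵢe^(−Eᵢ/kT) = 3·e^(−0) + 5·e^(−3.52564) + 1·e^(−4.53526) = 3.00000 + 0.147165 + 0.0107241 = 3.15789.
⟨E⟩ = Σ Eᵢ gᵢe^(−Eᵢ/kT) / Z = (0·3.00000 + 220·0.147165 + 283·0.0107241) / 3.15789 = 11.21 meV.

11.21 meV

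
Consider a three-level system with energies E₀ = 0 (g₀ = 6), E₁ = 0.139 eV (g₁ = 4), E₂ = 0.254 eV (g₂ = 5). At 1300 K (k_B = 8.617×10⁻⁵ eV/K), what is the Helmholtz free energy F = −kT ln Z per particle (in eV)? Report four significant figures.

k_BT = 8.617×10⁻⁵ × 1300 K = 0.112021 eV.
Eᵢ/kT = 0, 1.24084, 2.26743.
Z = Σ gᵢe^(−Eᵢ/kT) = 6·e^(−0) + 4·e^(−1.24084) + 5·e^(−2.26743) = 6.00000 + 1.15656 + 0.517890 = 7.67445.
F = −kT ln Z = −0.112021 × ln(7.67445) = −0.112021 × 2.03790 = -0.2283 eV.

-0.2283 eV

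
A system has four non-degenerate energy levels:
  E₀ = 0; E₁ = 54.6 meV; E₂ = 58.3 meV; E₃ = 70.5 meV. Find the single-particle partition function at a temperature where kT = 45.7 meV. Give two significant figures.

Z = 1.8

Eᵢ/kT = 0, 1.195, 1.276, 1.543.
Z = Σ e^(−Eᵢ/kT) = e^(−0) + e^(−1.195) + e^(−1.276) + e^(−1.543) = 1.000 + 0.3027 + 0.2792 + 0.2137 = 1.796.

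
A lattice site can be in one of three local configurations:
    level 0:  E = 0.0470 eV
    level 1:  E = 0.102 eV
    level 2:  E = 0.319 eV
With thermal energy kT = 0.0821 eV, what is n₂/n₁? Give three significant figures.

n₂/n₁ = exp[−(E₂−E₁)/kT] = exp(−(0.217 eV)/(0.0821 eV)) = exp(-2.6431) = 0.0711.

0.0711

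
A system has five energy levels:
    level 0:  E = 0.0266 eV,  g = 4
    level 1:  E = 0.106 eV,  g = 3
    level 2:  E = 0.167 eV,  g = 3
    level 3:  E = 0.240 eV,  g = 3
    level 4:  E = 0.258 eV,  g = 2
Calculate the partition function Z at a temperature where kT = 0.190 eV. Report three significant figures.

Z = 7.80

Eᵢ/kT = 0.14000, 0.55789, 0.87895, 1.2632, 1.3579.
Z = Σ gᵢe^(−Eᵢ/kT) = 4·e^(−0.14000) + 3·e^(−0.55789) + 3·e^(−0.87895) + 3·e^(−1.2632) + 2·e^(−1.3579) = 3.4774 + 1.7172 + 1.2457 + 0.84824 + 0.51440 = 7.8029.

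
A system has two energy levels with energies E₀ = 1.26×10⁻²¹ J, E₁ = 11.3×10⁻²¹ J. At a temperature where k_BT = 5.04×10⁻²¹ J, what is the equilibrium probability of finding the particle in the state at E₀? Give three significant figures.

Eᵢ/kT = 0.25000, 2.2421.
Z = Σ e^(−Eᵢ/kT) = e^(−0.25000) + e^(−2.2421) = 0.77880 + 0.10624 = 0.88504.
P₀ = e^(−E₀/kT) / Z = 0.77880/0.88504 = 0.880.

0.880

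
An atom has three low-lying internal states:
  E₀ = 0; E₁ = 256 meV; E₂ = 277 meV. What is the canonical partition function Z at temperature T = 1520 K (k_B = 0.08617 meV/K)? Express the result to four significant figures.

Z = 1.262

k_BT = 0.08617 × 1520 K = 130.978 meV.
Eᵢ/kT = 0, 1.95453, 2.11486.
Z = Σ e^(−Eᵢ/kT) = e^(−0) + e^(−1.95453) + e^(−2.11486) = 1.00000 + 0.141631 + 0.120650 = 1.26228.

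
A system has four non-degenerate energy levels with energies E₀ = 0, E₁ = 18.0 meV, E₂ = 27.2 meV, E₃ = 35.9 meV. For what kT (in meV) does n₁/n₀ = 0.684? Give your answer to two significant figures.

47 meV

n₁/n₀ = exp[−(E₁−E₀)/kT] = 0.684.
⇒ (E₁−E₀)/kT = ln(1/0.684) = ln(1.462) = 0.3798.
kT = 18.0 meV / 0.3798 = 47 meV.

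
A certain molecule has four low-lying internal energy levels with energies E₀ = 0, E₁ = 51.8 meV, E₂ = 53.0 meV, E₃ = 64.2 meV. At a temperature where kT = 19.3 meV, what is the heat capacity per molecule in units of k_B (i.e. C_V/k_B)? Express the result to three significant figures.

Eᵢ/kT = 0, 2.6839, 2.7461, 3.3264.
Z = Σ e^(−Eᵢ/kT) = e^(−0) + e^(−2.6839) + e^(−2.7461) + e^(−3.3264) = 1.0000 + 0.068296 + 0.064178 + 0.035922 = 1.1684.
⟨E⟩ = 7.9128 meV, ⟨E²⟩ = 437.85 meV².
C_V/k_B = (⟨E²⟩ − ⟨E⟩²)/(kT)² = (437.85 − 62.612)/372.49 = 1.01.

1.01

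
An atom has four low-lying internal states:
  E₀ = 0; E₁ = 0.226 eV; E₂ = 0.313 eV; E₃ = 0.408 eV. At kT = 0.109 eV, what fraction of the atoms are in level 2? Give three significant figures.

0.0469

Eᵢ/kT = 0, 2.0734, 2.8716, 3.7431.
Z = Σ e^(−Eᵢ/kT) = e^(−0) + e^(−2.0734) + e^(−2.8716) + e^(−3.7431) = 1.0000 + 0.12576 + 0.056608 + 0.023681 = 1.2060.
P₂ = e^(−E₂/kT) / Z = 0.056608/1.2060 = 0.0469.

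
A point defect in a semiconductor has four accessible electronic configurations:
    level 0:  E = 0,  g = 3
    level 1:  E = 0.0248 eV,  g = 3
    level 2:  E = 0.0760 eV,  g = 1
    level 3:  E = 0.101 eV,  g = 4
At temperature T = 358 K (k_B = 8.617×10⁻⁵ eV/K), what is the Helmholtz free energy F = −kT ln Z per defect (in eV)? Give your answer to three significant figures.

-0.0469 eV

k_BT = 8.617×10⁻⁵ × 358 K = 0.030849 eV.
Eᵢ/kT = 0, 0.80392, 2.4636, 3.2740.
Z = Σ gᵢe^(−Eᵢ/kT) = 3·e^(−0) + 3·e^(−0.80392) + 1·e^(−2.4636) + 4·e^(−3.2740) = 3.0000 + 1.3427 + 0.085128 + 0.15142 = 4.5792.
F = −kT ln Z = −0.030849 × ln(4.5792) = −0.030849 × 1.5215 = -0.0469 eV.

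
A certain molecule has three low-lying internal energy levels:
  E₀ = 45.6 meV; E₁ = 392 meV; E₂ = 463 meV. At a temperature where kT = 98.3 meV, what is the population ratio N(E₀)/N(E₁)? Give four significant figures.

33.92

n₀/n₁ = exp[−(E₀−E₁)/kT] = exp(−(-346.4 meV)/(98.3 meV)) = exp(3.52391) = 33.92.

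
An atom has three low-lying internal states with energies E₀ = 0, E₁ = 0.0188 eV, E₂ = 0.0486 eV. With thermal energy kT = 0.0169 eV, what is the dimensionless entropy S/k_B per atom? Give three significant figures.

0.707

Eᵢ/kT = 0, 1.1124, 2.8757.
Z = Σ e^(−Eᵢ/kT) = e^(−0) + e^(−1.1124) + e^(−2.8757) = 1.0000 + 0.32877 + 0.056377 = 1.3851.
⟨E⟩ = Σ EᵢPᵢ = 0.0064405 eV.
S/k_B = ln Z + ⟨E⟩/kT = ln(1.3851) + 0.0064405/0.0169 = 0.32577 + 0.38109 = 0.707.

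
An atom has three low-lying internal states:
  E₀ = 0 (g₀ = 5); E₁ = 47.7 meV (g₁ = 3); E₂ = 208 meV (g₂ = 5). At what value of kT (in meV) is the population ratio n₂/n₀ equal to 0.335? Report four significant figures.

190.2 meV

n₂/n₀ = (g₂/g₀) exp[−(E₂−E₀)/kT] = 0.335.
⇒ (E₂−E₀)/kT = ln((5/5)/0.335) = ln(2.98507) = 1.09362.
kT = 208 meV / 1.09362 = 190.2 meV.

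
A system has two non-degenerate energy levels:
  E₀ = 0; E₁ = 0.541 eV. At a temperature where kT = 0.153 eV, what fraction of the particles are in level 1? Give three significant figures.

Eᵢ/kT = 0, 3.5359.
Z = Σ e^(−Eᵢ/kT) = e^(−0) + e^(−3.5359) = 1.0000 + 0.029133 = 1.0291.
P₁ = e^(−E₁/kT) / Z = 0.029133/1.0291 = 0.0283.

0.0283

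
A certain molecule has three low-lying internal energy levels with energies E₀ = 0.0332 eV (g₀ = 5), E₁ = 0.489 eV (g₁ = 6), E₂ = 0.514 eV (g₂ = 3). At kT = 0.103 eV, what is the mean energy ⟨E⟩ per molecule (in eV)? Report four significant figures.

0.04228 eV

Eᵢ/kT = 0.322330, 4.74757, 4.99029.
Z = Σ gᵢe^(−Eᵢ/kT) = 5·e^(−0.322330) + 6·e^(−4.74757) + 3·e^(−4.99029) = 3.62230 + 0.0520365 + 0.0204111 = 3.69475.
⟨E⟩ = Σ Eᵢ gᵢe^(−Eᵢ/kT) / Z = (0.0332·3.62230 + 0.489·0.0520365 + 0.514·0.0204111) / 3.69475 = 0.04228 eV.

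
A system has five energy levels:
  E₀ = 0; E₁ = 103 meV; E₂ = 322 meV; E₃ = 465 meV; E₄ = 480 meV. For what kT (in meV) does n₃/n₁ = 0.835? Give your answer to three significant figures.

2010 meV

n₃/n₁ = exp[−(E₃−E₁)/kT] = 0.835.
⇒ (E₃−E₁)/kT = ln(1/0.835) = ln(1.1976) = 0.18032.
kT = 362 meV / 0.18032 = 2010 meV.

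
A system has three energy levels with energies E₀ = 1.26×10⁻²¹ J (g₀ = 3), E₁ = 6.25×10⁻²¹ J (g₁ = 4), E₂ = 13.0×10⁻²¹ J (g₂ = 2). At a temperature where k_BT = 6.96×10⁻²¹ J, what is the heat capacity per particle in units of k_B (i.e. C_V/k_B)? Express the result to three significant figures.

Eᵢ/kT = 0.18103, 0.89799, 1.8678.
Z = Σ gᵢe^(−Eᵢ/kT) = 3·e^(−0.18103) + 4·e^(−0.89799) + 2·e^(−1.8678) = 2.5032 + 1.6296 + 0.30893 = 4.4417.
⟨E⟩ = 3.9073, ⟨E²⟩ = 26.981.
C_V/k_B = (⟨E²⟩ − ⟨E⟩²)/(kT)² = (26.981 − 15.267)/48.442 = 0.242.

0.242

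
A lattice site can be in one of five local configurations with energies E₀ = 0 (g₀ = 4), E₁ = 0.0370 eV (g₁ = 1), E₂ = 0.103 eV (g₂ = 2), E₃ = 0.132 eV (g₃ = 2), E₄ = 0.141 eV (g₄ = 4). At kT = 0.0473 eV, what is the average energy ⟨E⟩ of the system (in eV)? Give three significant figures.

Eᵢ/kT = 0, 0.78224, 2.1776, 2.7907, 2.9810.
Z = Σ gᵢe^(−Eᵢ/kT) = 4·e^(−0) + 1·e^(−0.78224) + 2·e^(−2.1776) + 2·e^(−2.7907) + 4·e^(−2.9810) = 4.0000 + 0.45738 + 0.22663 + 0.12276 + 0.20297 = 5.0097.
⟨E⟩ = Σ Eᵢ gᵢe^(−Eᵢ/kT) / Z = (0·4.0000 + 0.0370·0.45738 + 0.103·0.22663 + 0.132·0.12276 + 0.141·0.20297) / 5.0097 = 0.0170 eV.

0.0170 eV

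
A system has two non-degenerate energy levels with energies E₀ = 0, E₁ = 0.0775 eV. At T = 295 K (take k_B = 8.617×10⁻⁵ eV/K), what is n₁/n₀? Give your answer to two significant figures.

k_BT = 8.617×10⁻⁵ × 295 K = 0.02542 eV.
n₁/n₀ = exp[−(E₁−E₀)/kT] = exp(−(0.0775 eV)/(0.02542 eV)) = exp(-3.049) = 0.047.

0.047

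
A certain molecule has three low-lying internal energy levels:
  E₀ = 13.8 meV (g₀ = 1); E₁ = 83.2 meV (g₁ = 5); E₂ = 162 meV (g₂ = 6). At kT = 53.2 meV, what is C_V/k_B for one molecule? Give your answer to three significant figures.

Eᵢ/kT = 0.25940, 1.5639, 3.0451.
Z = Σ gᵢe^(−Eᵢ/kT) = 1·e^(−0.25940) + 5·e^(−1.5639) + 6·e^(−3.0451) = 0.77151 + 1.0466 + 0.28555 = 2.1037.
⟨E⟩ = 68.443 meV, ⟨E²⟩ = 7076.0 meV².
C_V/k_B = (⟨E²⟩ − ⟨E⟩²)/(kT)² = (7076.0 − 4684.4)/2830.2 = 0.845.

0.845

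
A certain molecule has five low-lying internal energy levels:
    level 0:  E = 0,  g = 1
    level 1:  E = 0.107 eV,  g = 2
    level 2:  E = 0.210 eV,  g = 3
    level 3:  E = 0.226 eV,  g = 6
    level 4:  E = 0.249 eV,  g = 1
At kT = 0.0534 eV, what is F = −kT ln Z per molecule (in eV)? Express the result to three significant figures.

Eᵢ/kT = 0, 2.0037, 3.9326, 4.2322, 4.6629.
Z = Σ gᵢe^(−Eᵢ/kT) = 1·e^(−0) + 2·e^(−2.0037) + 3·e^(−3.9326) + 6·e^(−4.2322) + 1·e^(−4.6629) = 1.0000 + 0.26967 + 0.058778 + 0.087122 + 0.0094390 = 1.4250.
F = −kT ln Z = −0.0534 × ln(1.4250) = −0.0534 × 0.35417 = -0.0189 eV.

-0.0189 eV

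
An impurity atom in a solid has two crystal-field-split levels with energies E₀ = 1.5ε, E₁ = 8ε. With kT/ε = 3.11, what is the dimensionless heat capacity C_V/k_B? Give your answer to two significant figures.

Eᵢ/kT = 0.4823, 2.572.
Z = Σ e^(−Eᵢ/kT) = e^(−0.4823) + e^(−2.572) = 0.6174 + 0.07638 = 0.6938.
⟨E⟩ = 2.216 ε, ⟨E²⟩ = 9.048 ε².
C_V/k_B = (⟨E²⟩ − ⟨E⟩²)/(kT)² = (9.048 − 4.911)/9.672 = 0.43.

0.43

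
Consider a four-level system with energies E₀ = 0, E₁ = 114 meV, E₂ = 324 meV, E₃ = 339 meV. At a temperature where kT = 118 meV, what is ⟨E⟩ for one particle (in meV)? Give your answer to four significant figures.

Eᵢ/kT = 0, 0.966102, 2.74576, 2.87288.
Z = Σ e^(−Eᵢ/kT) = e^(−0) + e^(−0.966102) + e^(−2.74576) + e^(−2.87288) = 1.00000 + 0.380564 + 0.0641995 + 0.0565359 = 1.50130.
⟨E⟩ = Σ Eᵢ e^(−Eᵢ/kT) / Z = (0·1.00000 + 114·0.380564 + 324·0.0641995 + 339·0.0565359) / 1.50130 = 55.52 meV.

55.52 meV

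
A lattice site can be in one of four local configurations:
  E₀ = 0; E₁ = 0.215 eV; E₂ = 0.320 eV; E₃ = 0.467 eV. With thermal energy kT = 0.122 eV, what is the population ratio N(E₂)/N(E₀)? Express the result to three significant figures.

0.0726

n₂/n₀ = exp[−(E₂−E₀)/kT] = exp(−(0.320 eV)/(0.122 eV)) = exp(-2.6230) = 0.0726.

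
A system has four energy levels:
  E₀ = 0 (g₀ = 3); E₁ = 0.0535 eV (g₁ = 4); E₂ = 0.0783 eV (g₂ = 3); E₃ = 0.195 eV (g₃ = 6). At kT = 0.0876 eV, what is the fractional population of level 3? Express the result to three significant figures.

0.0919

Eᵢ/kT = 0, 0.61073, 0.89384, 2.2260.
Z = Σ gᵢe^(−Eᵢ/kT) = 3·e^(−0) + 4·e^(−0.61073) + 3·e^(−0.89384) + 6·e^(−2.2260) = 3.0000 + 2.1718 + 1.2272 + 0.64776 = 7.0468.
P₃ = g₃ e^(−E₃/kT) / Z = 0.64776/7.0468 = 0.0919.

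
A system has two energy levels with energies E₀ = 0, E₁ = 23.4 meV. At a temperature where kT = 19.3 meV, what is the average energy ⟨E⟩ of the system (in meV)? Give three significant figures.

5.36 meV

Eᵢ/kT = 0, 1.2124.
Z = Σ e^(−Eᵢ/kT) = e^(−0) + e^(−1.2124) = 1.0000 + 0.29748 = 1.2975.
⟨E⟩ = Σ Eᵢ e^(−Eᵢ/kT) / Z = (0·1.0000 + 23.4·0.29748) / 1.2975 = 5.36 meV.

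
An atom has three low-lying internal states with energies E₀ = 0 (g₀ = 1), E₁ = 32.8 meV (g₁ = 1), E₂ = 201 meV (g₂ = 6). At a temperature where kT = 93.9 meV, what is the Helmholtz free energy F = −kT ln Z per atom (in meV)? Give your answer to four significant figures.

Eᵢ/kT = 0, 0.349308, 2.14058.
Z = Σ gᵢe^(−Eᵢ/kT) = 1·e^(−0) + 1·e^(−0.349308) + 6·e^(−2.14058) = 1.00000 + 0.705176 + 0.705520 = 2.41070.
F = −kT ln Z = −93.9 × ln(2.41070) = −93.9 × 0.879917 = -82.62 meV.

-82.62 meV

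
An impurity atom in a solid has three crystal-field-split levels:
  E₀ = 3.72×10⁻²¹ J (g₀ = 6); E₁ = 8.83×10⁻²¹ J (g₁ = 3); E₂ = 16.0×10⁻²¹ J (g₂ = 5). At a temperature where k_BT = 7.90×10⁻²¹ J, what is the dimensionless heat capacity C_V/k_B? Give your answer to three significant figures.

Eᵢ/kT = 0.47089, 1.1177, 2.0253.
Z = Σ gᵢe^(−Eᵢ/kT) = 6·e^(−0.47089) + 3·e^(−1.1177) + 5·e^(−2.0253) = 3.7467 + 0.98109 + 0.65977 = 5.3876.
⟨E⟩ = 6.1543, ⟨E²⟩ = 55.172.
C_V/k_B = (⟨E²⟩ − ⟨E⟩²)/(kT)² = (55.172 − 37.875)/62.410 = 0.277.

0.277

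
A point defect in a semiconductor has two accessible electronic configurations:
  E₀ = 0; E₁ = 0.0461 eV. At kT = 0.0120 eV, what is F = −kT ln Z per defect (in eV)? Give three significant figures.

Eᵢ/kT = 0, 3.8417.
Z = Σ e^(−Eᵢ/kT) = e^(−0) + e^(−3.8417) = 1.0000 + 0.021457 = 1.0215.
F = −kT ln Z = −0.0120 × ln(1.0215) = −0.0120 × 0.021272 = -0.000255 eV.

-0.000255 eV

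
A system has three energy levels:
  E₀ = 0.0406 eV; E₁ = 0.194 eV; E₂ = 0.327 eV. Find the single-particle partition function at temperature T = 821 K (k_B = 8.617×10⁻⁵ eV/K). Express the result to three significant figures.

Z = 0.638

k_BT = 8.617×10⁻⁵ × 821 K = 0.070746 eV.
Eᵢ/kT = 0.57388, 2.7422, 4.6222.
Z = Σ e^(−Eᵢ/kT) = e^(−0.57388) + e^(−2.7422) + e^(−4.6222) = 0.56334 + 0.064428 + 0.0098311 = 0.63760.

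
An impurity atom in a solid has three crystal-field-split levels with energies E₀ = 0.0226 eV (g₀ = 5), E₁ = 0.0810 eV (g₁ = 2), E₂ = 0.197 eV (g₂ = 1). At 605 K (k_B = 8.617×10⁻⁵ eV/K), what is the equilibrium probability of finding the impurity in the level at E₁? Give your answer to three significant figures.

k_BT = 8.617×10⁻⁵ × 605 K = 0.052133 eV.
Eᵢ/kT = 0.43351, 1.5537, 3.7788.
Z = Σ gᵢe^(−Eᵢ/kT) = 5·e^(−0.43351) + 2·e^(−1.5537) + 1·e^(−3.7788) = 3.2411 + 0.42293 + 0.022850 = 3.6869.
P₁ = g₁ e^(−E₁/kT) / Z = 0.42293/3.6869 = 0.115.

0.115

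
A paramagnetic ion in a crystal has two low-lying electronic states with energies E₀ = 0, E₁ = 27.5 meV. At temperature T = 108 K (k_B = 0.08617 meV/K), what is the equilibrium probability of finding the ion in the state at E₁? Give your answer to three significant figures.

k_BT = 0.08617 × 108 K = 9.3064 meV.
Eᵢ/kT = 0, 2.9550.
Z = Σ e^(−Eᵢ/kT) = e^(−0) + e^(−2.9550) = 1.0000 + 0.052079 = 1.0521.
P₁ = e^(−E₁/kT) / Z = 0.052079/1.0521 = 0.0495.

0.0495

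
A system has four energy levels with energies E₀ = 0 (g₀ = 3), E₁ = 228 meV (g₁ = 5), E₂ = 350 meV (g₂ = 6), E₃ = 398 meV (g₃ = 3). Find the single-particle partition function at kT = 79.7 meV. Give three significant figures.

Z = 3.38

Eᵢ/kT = 0, 2.8607, 4.3915, 4.9937.
Z = Σ gᵢe^(−Eᵢ/kT) = 3·e^(−0) + 5·e^(−2.8607) + 6·e^(−4.3915) + 3·e^(−4.9937) = 3.0000 + 0.28614 + 0.074293 + 0.020342 = 3.3808.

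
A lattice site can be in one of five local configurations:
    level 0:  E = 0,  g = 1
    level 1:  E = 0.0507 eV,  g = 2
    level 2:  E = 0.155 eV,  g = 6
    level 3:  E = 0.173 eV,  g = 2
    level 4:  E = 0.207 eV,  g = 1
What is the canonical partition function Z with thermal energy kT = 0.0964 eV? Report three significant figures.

Eᵢ/kT = 0, 0.52593, 1.6079, 1.7946, 2.1473.
Z = Σ gᵢe^(−Eᵢ/kT) = 1·e^(−0) + 2·e^(−0.52593) + 6·e^(−1.6079) + 2·e^(−1.7946) + 1·e^(−2.1473) = 1.0000 + 1.1820 + 1.2018 + 0.33239 + 0.11680 = 3.8330.

Z = 3.83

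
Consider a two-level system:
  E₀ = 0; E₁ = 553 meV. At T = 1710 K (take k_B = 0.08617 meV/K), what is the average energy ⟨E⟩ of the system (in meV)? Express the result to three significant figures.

k_BT = 0.08617 × 1710 K = 147.35 meV.
Eᵢ/kT = 0, 3.7530.
Z = Σ e^(−Eᵢ/kT) = e^(−0) + e^(−3.7530) = 1.0000 + 0.023447 = 1.0234.
⟨E⟩ = Σ Eᵢ e^(−Eᵢ/kT) / Z = (0·1.0000 + 553·0.023447) / 1.0234 = 12.7 meV.

12.7 meV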